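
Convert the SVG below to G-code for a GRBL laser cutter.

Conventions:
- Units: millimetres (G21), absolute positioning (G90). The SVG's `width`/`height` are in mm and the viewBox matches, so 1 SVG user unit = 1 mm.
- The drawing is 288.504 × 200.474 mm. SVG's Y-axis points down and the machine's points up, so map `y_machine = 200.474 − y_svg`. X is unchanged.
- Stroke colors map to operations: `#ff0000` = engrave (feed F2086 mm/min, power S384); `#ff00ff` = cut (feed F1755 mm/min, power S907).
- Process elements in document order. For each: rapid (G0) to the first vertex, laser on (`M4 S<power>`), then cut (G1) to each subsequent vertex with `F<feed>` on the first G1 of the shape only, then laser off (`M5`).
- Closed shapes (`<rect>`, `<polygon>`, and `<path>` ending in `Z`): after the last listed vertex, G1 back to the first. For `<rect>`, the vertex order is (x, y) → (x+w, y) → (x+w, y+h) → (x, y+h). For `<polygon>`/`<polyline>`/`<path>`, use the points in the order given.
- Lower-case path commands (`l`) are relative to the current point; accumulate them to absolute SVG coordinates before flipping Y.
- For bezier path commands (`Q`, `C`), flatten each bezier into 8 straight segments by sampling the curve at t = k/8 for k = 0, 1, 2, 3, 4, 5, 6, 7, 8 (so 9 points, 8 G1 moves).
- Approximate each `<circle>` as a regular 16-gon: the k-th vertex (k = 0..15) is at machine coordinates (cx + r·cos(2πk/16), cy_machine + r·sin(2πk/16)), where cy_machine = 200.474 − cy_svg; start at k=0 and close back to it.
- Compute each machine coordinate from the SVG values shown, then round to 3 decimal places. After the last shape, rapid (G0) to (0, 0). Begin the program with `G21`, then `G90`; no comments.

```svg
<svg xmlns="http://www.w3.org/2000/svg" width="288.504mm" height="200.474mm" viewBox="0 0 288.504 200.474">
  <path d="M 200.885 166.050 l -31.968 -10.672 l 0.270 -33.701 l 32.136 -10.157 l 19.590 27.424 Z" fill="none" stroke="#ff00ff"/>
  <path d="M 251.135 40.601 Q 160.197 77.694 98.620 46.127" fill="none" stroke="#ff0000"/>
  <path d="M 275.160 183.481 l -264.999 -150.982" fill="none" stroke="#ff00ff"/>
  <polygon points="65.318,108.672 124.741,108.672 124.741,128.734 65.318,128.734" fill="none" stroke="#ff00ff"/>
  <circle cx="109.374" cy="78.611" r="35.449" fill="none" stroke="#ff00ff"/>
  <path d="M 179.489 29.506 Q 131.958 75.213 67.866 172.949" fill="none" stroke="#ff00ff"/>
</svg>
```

G21
G90
G0 X200.885 Y34.424
M4 S907
G1 X168.917 Y45.096 F1755
G1 X169.187 Y78.797
G1 X201.323 Y88.954
G1 X220.913 Y61.530
G1 X200.885 Y34.424
M5
G0 X251.135 Y159.873
M4 S384
G1 X228.859 Y151.673 F2086
G1 X207.501 Y145.618
G1 X187.060 Y141.709
G1 X167.537 Y139.945
G1 X148.932 Y140.327
G1 X131.244 Y142.855
G1 X114.473 Y147.528
G1 X98.620 Y154.347
M5
G0 X275.160 Y16.993
M4 S907
G1 X10.161 Y167.975 F1755
M5
G0 X65.318 Y91.802
M4 S907
G1 X124.741 Y91.802 F1755
G1 X124.741 Y71.740
G1 X65.318 Y71.740
G1 X65.318 Y91.802
M5
G0 X144.823 Y121.863
M4 S907
G1 X142.125 Y135.429 F1755
G1 X134.440 Y146.929
G1 X122.940 Y154.614
G1 X109.374 Y157.312
G1 X95.808 Y154.614
G1 X84.308 Y146.929
G1 X76.623 Y135.429
G1 X73.925 Y121.863
G1 X76.623 Y108.297
G1 X84.308 Y96.797
G1 X95.808 Y89.112
G1 X109.374 Y86.414
G1 X122.940 Y89.112
G1 X134.440 Y96.797
G1 X142.125 Y108.297
G1 X144.823 Y121.863
M5
G0 X179.489 Y170.968
M4 S907
G1 X167.347 Y158.728 F1755
G1 X154.688 Y144.863
G1 X141.512 Y129.371
G1 X127.818 Y112.254
G1 X113.606 Y93.510
G1 X98.877 Y73.141
G1 X83.630 Y51.146
G1 X67.866 Y27.525
M5
G0 X0.000 Y0.000

1 u = 1 mm; y_m = 200.474 − y.

[1] `<path>` regular polygon, #ff00ff→cut S907 F1755: (200.885,34.424) → (168.917,45.096) → (169.187,78.797) → (201.323,88.954) → (220.913,61.530) → (200.885,34.424) (closed)

[2] `<path>` quadratic bezier, #ff0000→engrave S384 F2086: (251.135,159.873) → (228.859,151.673) → (207.501,145.618) → (187.060,141.709) → (167.537,139.945) → (148.932,140.327) → (131.244,142.855) → (114.473,147.528) → (98.620,154.347)

[3] `<path>` line segment, #ff00ff→cut S907 F1755: (275.160,16.993) → (10.161,167.975)

[4] `<polygon>` rectangle, #ff00ff→cut S907 F1755: (65.318,91.802) → (124.741,91.802) → (124.741,71.740) → (65.318,71.740) → (65.318,91.802) (closed)

[5] `<circle>` circle, #ff00ff→cut S907 F1755: (144.823,121.863) → (142.125,135.429) → (134.440,146.929) → (122.940,154.614) → (109.374,157.312) → (95.808,154.614) → (84.308,146.929) → (76.623,135.429) → (73.925,121.863) → (76.623,108.297) → (84.308,96.797) → (95.808,89.112) → (109.374,86.414) → (122.940,89.112) → (134.440,96.797) → (142.125,108.297) → (144.823,121.863) (closed)

[6] `<path>` quadratic bezier, #ff00ff→cut S907 F1755: (179.489,170.968) → (167.347,158.728) → (154.688,144.863) → (141.512,129.371) → (127.818,112.254) → (113.606,93.510) → (98.877,73.141) → (83.630,51.146) → (67.866,27.525)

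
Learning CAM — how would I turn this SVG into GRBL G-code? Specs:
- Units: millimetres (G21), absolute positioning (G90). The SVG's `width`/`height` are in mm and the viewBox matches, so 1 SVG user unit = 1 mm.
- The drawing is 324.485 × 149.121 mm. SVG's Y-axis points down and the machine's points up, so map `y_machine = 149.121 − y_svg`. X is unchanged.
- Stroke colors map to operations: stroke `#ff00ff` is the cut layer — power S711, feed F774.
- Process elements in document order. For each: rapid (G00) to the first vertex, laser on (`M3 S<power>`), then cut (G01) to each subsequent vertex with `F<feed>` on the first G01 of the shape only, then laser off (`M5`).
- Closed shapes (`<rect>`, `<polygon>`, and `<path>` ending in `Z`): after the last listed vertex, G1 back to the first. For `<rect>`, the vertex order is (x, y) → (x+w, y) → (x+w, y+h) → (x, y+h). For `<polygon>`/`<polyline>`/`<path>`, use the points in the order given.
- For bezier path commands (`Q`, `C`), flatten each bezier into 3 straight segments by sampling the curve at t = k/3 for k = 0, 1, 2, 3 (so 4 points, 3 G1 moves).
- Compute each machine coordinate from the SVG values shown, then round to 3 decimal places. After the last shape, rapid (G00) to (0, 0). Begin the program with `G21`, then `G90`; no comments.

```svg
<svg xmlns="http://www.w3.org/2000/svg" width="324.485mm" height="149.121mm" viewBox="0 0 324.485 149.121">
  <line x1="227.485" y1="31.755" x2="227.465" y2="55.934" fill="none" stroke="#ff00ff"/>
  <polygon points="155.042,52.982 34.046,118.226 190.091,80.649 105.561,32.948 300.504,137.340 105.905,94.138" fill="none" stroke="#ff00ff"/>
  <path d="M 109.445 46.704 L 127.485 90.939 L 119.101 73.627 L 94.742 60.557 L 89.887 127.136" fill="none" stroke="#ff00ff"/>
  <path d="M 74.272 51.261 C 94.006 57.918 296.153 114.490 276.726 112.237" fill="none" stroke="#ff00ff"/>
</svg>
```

G21
G90
G00 X227.485 Y117.366
M3 S711
G01 X227.465 Y93.187 F774
M5
G00 X155.042 Y96.139
M3 S711
G01 X34.046 Y30.895 F774
G01 X190.091 Y68.472
G01 X105.561 Y116.173
G01 X300.504 Y11.781
G01 X105.905 Y54.983
G01 X155.042 Y96.139
M5
G00 X109.445 Y102.417
M3 S711
G01 X127.485 Y58.182 F774
G01 X119.101 Y75.494
G01 X94.742 Y88.564
G01 X89.887 Y21.985
M5
G00 X74.272 Y97.860
M3 S711
G01 X139.848 Y78.592 F774
G01 X237.257 Y50.212
G01 X276.726 Y36.884
M5
G00 X0.000 Y0.000

1 u = 1 mm; y_m = 149.121 − y.

[1] `<line>` line segment, #ff00ff→cut S711 F774: (227.485,117.366) → (227.465,93.187)

[2] `<polygon>` closed polygon, #ff00ff→cut S711 F774: (155.042,96.139) → (34.046,30.895) → (190.091,68.472) → (105.561,116.173) → (300.504,11.781) → (105.905,54.983) → (155.042,96.139) (closed)

[3] `<path>` open polyline, #ff00ff→cut S711 F774: (109.445,102.417) → (127.485,58.182) → (119.101,75.494) → (94.742,88.564) → (89.887,21.985)

[4] `<path>` cubic bezier, #ff00ff→cut S711 F774: (74.272,97.860) → (139.848,78.592) → (237.257,50.212) → (276.726,36.884)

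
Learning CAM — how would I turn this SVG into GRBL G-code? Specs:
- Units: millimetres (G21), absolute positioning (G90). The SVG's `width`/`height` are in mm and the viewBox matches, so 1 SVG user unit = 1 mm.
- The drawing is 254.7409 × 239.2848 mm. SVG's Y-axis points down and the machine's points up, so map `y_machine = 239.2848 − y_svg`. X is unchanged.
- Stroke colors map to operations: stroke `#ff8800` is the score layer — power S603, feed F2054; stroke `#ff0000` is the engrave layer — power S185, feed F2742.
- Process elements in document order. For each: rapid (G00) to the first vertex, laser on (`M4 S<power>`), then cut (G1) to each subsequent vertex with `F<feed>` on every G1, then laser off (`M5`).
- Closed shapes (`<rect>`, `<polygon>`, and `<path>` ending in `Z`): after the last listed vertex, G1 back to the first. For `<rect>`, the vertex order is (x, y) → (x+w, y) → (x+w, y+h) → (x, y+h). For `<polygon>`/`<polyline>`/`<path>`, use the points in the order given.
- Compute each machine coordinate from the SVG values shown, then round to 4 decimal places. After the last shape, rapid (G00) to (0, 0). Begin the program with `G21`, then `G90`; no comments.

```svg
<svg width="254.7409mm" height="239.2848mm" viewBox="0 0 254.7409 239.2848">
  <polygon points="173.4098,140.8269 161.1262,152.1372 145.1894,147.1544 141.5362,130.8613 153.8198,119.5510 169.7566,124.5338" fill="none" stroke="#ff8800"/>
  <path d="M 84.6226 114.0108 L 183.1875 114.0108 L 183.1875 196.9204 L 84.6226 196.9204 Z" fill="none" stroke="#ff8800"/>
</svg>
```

G21
G90
G00 X173.4098 Y98.4579
M4 S603
G1 X161.1262 Y87.1476 F2054
G1 X145.1894 Y92.1304 F2054
G1 X141.5362 Y108.4235 F2054
G1 X153.8198 Y119.7338 F2054
G1 X169.7566 Y114.7510 F2054
G1 X173.4098 Y98.4579 F2054
M5
G00 X84.6226 Y125.2740
M4 S603
G1 X183.1875 Y125.2740 F2054
G1 X183.1875 Y42.3644 F2054
G1 X84.6226 Y42.3644 F2054
G1 X84.6226 Y125.2740 F2054
M5
G00 X0.0000 Y0.0000

viewBox `0 0 254.7409 239.2848` with mm width/height → 1 unit = 1 mm. Flip: y_m = 239.2848 − y_svg.

**Shape 1** — `<polygon>` regular polygon, stroke `#ff8800` → score (S603, F2054). Machine vertices: (173.4098,98.4579) → (161.1262,87.1476) → (145.1894,92.1304) → (141.5362,108.4235) → (153.8198,119.7338) → (169.7566,114.7510) → (173.4098,98.4579). Closed: final G1 returns to the first vertex.

**Shape 2** — `<path>` rectangle, stroke `#ff8800` → score (S603, F2054). Machine vertices: (84.6226,125.2740) → (183.1875,125.2740) → (183.1875,42.3644) → (84.6226,42.3644) → (84.6226,125.2740). Closed: final G1 returns to the first vertex.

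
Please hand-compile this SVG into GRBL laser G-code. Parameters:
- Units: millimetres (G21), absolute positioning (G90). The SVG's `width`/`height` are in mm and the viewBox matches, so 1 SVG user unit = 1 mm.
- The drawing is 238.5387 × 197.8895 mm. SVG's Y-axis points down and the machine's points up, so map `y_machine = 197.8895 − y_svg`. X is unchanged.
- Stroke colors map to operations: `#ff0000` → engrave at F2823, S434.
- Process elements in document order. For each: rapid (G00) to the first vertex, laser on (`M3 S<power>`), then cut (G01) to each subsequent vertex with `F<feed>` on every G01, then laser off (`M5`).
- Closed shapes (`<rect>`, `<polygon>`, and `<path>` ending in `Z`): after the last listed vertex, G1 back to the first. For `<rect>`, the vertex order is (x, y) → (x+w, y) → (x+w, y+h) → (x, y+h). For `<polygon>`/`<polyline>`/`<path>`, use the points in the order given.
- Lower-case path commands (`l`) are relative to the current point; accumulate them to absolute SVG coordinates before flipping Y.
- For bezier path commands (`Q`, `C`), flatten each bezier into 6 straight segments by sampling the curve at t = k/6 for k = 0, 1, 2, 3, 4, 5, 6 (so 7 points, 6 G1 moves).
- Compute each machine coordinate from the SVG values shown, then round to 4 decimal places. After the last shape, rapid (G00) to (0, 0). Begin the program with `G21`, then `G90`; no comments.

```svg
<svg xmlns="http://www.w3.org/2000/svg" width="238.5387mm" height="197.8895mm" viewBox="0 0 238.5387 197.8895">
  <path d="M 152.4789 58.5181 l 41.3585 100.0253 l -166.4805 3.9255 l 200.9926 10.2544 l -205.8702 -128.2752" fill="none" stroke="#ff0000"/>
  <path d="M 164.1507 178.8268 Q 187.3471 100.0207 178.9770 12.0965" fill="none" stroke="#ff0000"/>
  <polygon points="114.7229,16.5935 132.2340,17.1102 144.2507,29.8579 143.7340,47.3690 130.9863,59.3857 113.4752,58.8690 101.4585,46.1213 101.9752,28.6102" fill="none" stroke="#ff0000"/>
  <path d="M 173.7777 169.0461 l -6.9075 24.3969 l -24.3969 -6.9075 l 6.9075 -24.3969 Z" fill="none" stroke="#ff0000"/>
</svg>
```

viewBox `0 0 238.5387 197.8895` with mm width/height → 1 unit = 1 mm. Flip: y_m = 197.8895 − y_svg.

**Shape 1** — `<path>` open polyline, stroke `#ff0000` → engrave (S434, F2823). Machine vertices: (152.4789,139.3714) → (193.8374,39.3461) → (27.3569,35.4206) → (228.3495,25.1662) → (22.4793,153.4414). Open path.

**Shape 2** — `<path>` quadratic bezier, stroke `#ff0000` → engrave (S434, F2823). Control points (SVG): P0=(164.1507,178.8268), P1=(187.3471,100.0207), P2=(178.9770,12.0965); sampled at t=k/6. Machine vertices: (164.1507,19.0627) → (171.0060,45.5847) → (176.1076,72.6132) → (179.4555,100.1483) → (181.0497,128.1900) → (180.8902,156.7382) → (178.9770,185.7930). Open path.

**Shape 3** — `<polygon>` regular polygon, stroke `#ff0000` → engrave (S434, F2823). Machine vertices: (114.7229,181.2960) → (132.2340,180.7793) → (144.2507,168.0316) → (143.7340,150.5205) → (130.9863,138.5038) → (113.4752,139.0205) → (101.4585,151.7682) → (101.9752,169.2793) → (114.7229,181.2960). Closed: final G1 returns to the first vertex.

**Shape 4** — `<path>` regular polygon, stroke `#ff0000` → engrave (S434, F2823). Machine vertices: (173.7777,28.8434) → (166.8702,4.4465) → (142.4733,11.3540) → (149.3808,35.7509) → (173.7777,28.8434). Closed: final G1 returns to the first vertex.

G21
G90
G00 X152.4789 Y139.3714
M3 S434
G01 X193.8374 Y39.3461 F2823
G01 X27.3569 Y35.4206 F2823
G01 X228.3495 Y25.1662 F2823
G01 X22.4793 Y153.4414 F2823
M5
G00 X164.1507 Y19.0627
M3 S434
G01 X171.0060 Y45.5847 F2823
G01 X176.1076 Y72.6132 F2823
G01 X179.4555 Y100.1483 F2823
G01 X181.0497 Y128.1900 F2823
G01 X180.8902 Y156.7382 F2823
G01 X178.9770 Y185.7930 F2823
M5
G00 X114.7229 Y181.2960
M3 S434
G01 X132.2340 Y180.7793 F2823
G01 X144.2507 Y168.0316 F2823
G01 X143.7340 Y150.5205 F2823
G01 X130.9863 Y138.5038 F2823
G01 X113.4752 Y139.0205 F2823
G01 X101.4585 Y151.7682 F2823
G01 X101.9752 Y169.2793 F2823
G01 X114.7229 Y181.2960 F2823
M5
G00 X173.7777 Y28.8434
M3 S434
G01 X166.8702 Y4.4465 F2823
G01 X142.4733 Y11.3540 F2823
G01 X149.3808 Y35.7509 F2823
G01 X173.7777 Y28.8434 F2823
M5
G00 X0.0000 Y0.0000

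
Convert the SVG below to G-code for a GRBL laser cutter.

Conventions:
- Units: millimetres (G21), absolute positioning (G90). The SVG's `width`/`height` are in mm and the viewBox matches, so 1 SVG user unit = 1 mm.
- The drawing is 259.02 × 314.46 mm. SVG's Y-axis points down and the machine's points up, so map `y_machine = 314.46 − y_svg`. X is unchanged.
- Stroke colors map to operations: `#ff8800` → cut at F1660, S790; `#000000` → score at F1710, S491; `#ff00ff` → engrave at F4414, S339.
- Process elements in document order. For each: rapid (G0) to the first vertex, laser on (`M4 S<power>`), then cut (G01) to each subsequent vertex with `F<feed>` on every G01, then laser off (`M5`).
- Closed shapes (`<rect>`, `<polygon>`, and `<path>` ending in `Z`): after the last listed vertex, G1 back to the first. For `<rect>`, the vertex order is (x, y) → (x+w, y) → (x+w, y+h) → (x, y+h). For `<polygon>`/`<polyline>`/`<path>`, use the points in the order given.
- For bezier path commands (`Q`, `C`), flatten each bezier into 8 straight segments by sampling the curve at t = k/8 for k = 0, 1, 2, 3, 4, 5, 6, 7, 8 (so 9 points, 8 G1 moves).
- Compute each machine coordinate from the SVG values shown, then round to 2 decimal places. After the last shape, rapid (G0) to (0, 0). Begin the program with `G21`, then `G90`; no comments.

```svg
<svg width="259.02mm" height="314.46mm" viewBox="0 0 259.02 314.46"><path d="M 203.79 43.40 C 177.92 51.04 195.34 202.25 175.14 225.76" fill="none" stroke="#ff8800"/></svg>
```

Since the viewBox matches the mm dimensions, user units are millimetres directly. The only transform is the Y-flip y_m = 314.46 − y_svg.

Shape 1 is a cubic bezier drawn with `<path>`. Its stroke #ff8800 means cut at S790, F1660. After flipping Y the toolpath is (203.79,271.06) → (195.96,261.99) → (191.24,242.65) → (188.68,216.20) → (187.34,185.83) → (186.26,154.72) → (184.50,126.04) → (181.11,102.97) → (175.14,88.70).

G21
G90
G0 X203.79 Y271.06
M4 S790
G01 X195.96 Y261.99 F1660
G01 X191.24 Y242.65 F1660
G01 X188.68 Y216.20 F1660
G01 X187.34 Y185.83 F1660
G01 X186.26 Y154.72 F1660
G01 X184.50 Y126.04 F1660
G01 X181.11 Y102.97 F1660
G01 X175.14 Y88.70 F1660
M5
G0 X0.00 Y0.00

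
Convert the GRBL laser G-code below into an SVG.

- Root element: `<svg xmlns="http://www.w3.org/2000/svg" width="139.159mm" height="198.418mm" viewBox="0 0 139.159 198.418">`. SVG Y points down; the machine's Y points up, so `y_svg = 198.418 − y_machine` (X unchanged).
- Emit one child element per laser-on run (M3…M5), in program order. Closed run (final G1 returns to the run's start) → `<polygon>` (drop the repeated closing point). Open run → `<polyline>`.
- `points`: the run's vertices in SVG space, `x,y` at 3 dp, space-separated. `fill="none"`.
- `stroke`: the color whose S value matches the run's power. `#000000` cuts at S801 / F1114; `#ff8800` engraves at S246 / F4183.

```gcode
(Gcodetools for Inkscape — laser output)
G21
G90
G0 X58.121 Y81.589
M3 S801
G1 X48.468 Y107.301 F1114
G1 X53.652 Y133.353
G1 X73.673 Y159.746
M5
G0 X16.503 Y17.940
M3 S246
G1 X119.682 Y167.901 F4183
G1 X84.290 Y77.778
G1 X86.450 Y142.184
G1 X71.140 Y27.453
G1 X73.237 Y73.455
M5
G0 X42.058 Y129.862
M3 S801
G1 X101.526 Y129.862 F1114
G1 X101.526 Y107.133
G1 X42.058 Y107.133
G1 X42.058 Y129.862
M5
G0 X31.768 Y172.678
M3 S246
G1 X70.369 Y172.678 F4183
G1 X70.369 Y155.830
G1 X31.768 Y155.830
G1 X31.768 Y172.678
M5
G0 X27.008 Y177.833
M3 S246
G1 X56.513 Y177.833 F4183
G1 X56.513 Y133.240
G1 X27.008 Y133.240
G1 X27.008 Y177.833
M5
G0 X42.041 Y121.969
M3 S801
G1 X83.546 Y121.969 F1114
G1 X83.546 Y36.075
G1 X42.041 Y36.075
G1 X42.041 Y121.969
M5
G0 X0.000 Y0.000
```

Machine Y-up, SVG Y-down with viewBox height 198.418, so y_svg = 198.418 − y_machine; X carries over.

Run 1: power S801 maps to stroke `#000000` (cut). The run is open, so emit a `<polyline>` with points (Y-flipped): 58.121,116.829 48.468,91.117 53.652,65.065 73.673,38.672.

Run 2: power S246 maps to stroke `#ff8800` (engrave). The run is open, so emit a `<polyline>` with points (Y-flipped): 16.503,180.478 119.682,30.517 84.290,120.640 86.450,56.234 71.140,170.965 73.237,124.963.

Run 3: the run's S801 means `#000000` (cut). The run returns to its start, so emit a `<polygon>` with points (Y-flipped): 42.058,68.556 101.526,68.556 101.526,91.285 42.058,91.285.

Run 4: S246 ⇒ engrave layer `#ff8800`. The run returns to its start, so emit a `<polygon>` with points (Y-flipped): 31.768,25.740 70.369,25.740 70.369,42.588 31.768,42.588.

Run 5: S246 ⇒ engrave layer `#ff8800`. The run returns to its start, so emit a `<polygon>` with points (Y-flipped): 27.008,20.585 56.513,20.585 56.513,65.178 27.008,65.178.

Run 6: S801 ⇒ cut layer `#000000`. The run returns to its start, so emit a `<polygon>` with points (Y-flipped): 42.041,76.449 83.546,76.449 83.546,162.343 42.041,162.343.

<svg xmlns="http://www.w3.org/2000/svg" width="139.159mm" height="198.418mm" viewBox="0 0 139.159 198.418">
  <polyline points="58.121,116.829 48.468,91.117 53.652,65.065 73.673,38.672" fill="none" stroke="#000000"/>
  <polyline points="16.503,180.478 119.682,30.517 84.290,120.640 86.450,56.234 71.140,170.965 73.237,124.963" fill="none" stroke="#ff8800"/>
  <polygon points="42.058,68.556 101.526,68.556 101.526,91.285 42.058,91.285" fill="none" stroke="#000000"/>
  <polygon points="31.768,25.740 70.369,25.740 70.369,42.588 31.768,42.588" fill="none" stroke="#ff8800"/>
  <polygon points="27.008,20.585 56.513,20.585 56.513,65.178 27.008,65.178" fill="none" stroke="#ff8800"/>
  <polygon points="42.041,76.449 83.546,76.449 83.546,162.343 42.041,162.343" fill="none" stroke="#000000"/>
</svg>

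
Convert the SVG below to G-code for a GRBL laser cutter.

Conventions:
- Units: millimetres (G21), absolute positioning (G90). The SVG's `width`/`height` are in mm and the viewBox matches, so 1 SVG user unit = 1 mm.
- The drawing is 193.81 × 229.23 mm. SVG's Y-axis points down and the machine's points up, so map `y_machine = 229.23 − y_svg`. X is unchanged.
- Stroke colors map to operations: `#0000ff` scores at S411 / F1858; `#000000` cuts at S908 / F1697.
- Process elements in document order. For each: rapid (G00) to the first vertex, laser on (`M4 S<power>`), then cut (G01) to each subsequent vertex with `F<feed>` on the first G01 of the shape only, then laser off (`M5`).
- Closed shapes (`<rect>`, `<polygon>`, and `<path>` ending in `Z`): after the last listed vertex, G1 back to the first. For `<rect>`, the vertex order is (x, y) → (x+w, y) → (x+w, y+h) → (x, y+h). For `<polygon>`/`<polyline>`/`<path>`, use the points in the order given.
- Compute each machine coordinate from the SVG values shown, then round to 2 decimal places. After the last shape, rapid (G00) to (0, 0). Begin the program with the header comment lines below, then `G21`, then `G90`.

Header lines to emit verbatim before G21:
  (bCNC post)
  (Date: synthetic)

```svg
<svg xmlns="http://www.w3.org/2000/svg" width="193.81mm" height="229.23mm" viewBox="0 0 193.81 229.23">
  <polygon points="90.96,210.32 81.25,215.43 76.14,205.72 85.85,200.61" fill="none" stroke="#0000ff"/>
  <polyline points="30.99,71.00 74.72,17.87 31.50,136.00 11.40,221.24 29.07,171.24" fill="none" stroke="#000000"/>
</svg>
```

Since the viewBox matches the mm dimensions, user units are millimetres directly. The only transform is the Y-flip y_m = 229.23 − y_svg.

Shape 1 is a regular polygon drawn with `<polygon>`. Its stroke #0000ff means score at S411, F1858. After flipping Y the toolpath is (90.96,18.91) → (81.25,13.80) → (76.14,23.51) → (85.85,28.62) → (90.96,18.91), returning to the start.

Shape 2 is a open polyline drawn with `<polyline>`. Its stroke #000000 means cut at S908, F1697. After flipping Y the toolpath is (30.99,158.23) → (74.72,211.36) → (31.50,93.23) → (11.40,7.99) → (29.07,57.99).

(bCNC post)
(Date: synthetic)
G21
G90
G00 X90.96 Y18.91
M4 S411
G01 X81.25 Y13.80 F1858
G01 X76.14 Y23.51
G01 X85.85 Y28.62
G01 X90.96 Y18.91
M5
G00 X30.99 Y158.23
M4 S908
G01 X74.72 Y211.36 F1697
G01 X31.50 Y93.23
G01 X11.40 Y7.99
G01 X29.07 Y57.99
M5
G00 X0.00 Y0.00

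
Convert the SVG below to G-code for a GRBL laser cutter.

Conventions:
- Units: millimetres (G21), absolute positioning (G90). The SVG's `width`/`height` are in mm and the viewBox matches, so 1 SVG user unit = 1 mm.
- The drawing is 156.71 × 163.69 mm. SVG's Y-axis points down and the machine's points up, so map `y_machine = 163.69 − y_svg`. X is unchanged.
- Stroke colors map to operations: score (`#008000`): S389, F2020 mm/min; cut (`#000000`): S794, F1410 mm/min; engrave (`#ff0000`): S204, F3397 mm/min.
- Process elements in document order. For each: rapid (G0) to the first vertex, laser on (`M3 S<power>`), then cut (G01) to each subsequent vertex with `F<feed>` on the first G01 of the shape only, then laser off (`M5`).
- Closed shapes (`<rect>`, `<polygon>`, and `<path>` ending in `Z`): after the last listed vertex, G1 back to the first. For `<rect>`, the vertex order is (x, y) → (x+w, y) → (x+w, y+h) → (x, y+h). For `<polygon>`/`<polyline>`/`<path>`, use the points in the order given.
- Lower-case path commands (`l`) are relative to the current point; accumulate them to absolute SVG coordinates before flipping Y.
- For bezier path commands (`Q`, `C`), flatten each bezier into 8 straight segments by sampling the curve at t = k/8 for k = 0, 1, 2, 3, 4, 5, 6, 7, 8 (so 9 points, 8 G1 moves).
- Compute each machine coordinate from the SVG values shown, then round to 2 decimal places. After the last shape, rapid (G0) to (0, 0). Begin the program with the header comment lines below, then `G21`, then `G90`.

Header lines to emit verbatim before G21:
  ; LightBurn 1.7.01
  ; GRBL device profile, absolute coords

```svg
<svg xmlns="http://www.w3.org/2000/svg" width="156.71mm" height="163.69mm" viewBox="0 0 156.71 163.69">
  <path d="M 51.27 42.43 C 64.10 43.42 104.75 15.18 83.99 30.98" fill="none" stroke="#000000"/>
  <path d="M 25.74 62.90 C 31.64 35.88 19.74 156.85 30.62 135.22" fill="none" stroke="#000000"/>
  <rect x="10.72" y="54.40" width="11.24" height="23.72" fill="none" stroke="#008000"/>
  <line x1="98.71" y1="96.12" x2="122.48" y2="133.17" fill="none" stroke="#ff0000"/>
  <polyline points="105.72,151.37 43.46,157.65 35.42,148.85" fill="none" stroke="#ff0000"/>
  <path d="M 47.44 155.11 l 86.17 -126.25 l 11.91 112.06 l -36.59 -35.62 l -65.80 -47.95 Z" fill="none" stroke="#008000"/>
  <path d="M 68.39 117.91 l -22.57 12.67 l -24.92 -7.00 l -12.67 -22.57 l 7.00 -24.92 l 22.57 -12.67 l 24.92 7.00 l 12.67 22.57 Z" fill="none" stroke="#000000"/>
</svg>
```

; LightBurn 1.7.01
; GRBL device profile, absolute coords
G21
G90
G0 X51.27 Y121.26
M3 S794
G01 X57.21 Y122.12 F1410
G01 X64.71 Y124.85
G01 X72.73 Y128.61
G01 X80.23 Y132.54
G01 X86.14 Y135.77
G01 X89.44 Y137.45
G01 X89.07 Y136.71
G01 X83.99 Y132.71
M5
G0 X25.74 Y100.79
M3 S794
G01 X27.20 Y104.55 F1410
G01 X27.46 Y97.85
G01 X27.01 Y84.08
G01 X26.31 Y66.65
G01 X25.85 Y48.97
G01 X26.10 Y34.44
G01 X27.53 Y26.48
G01 X30.62 Y28.47
M5
G0 X10.72 Y109.29
M3 S389
G01 X21.96 Y109.29 F2020
G01 X21.96 Y85.57
G01 X10.72 Y85.57
G01 X10.72 Y109.29
M5
G0 X98.71 Y67.57
M3 S204
G01 X122.48 Y30.52 F3397
M5
G0 X105.72 Y12.32
M3 S204
G01 X43.46 Y6.04 F3397
G01 X35.42 Y14.84
M5
G0 X47.44 Y8.58
M3 S389
G01 X133.61 Y134.83 F2020
G01 X145.52 Y22.77
G01 X108.93 Y58.39
G01 X43.13 Y106.34
G01 X47.44 Y8.58
M5
G0 X68.39 Y45.78
M3 S794
G01 X45.82 Y33.11 F1410
G01 X20.90 Y40.11
G01 X8.23 Y62.68
G01 X15.23 Y87.60
G01 X37.80 Y100.27
G01 X62.72 Y93.27
G01 X75.39 Y70.70
G01 X68.39 Y45.78
M5
G0 X0.00 Y0.00

viewBox `0 0 156.71 163.69` with mm width/height → 1 unit = 1 mm. Flip: y_m = 163.69 − y_svg.

**Shape 1** — `<path>` cubic bezier, stroke `#000000` → cut (S794, F1410). Control points (SVG): P0=(51.27,42.43), P1=(64.10,43.42), P2=(104.75,15.18), P3=(83.99,30.98); sampled at t=k/8. Machine vertices: (51.27,121.26) → (57.21,122.12) → (64.71,124.85) → (72.73,128.61) → (80.23,132.54) → (86.14,135.77) → (89.44,137.45) → (89.07,136.71) → (83.99,132.71). Open path.

**Shape 2** — `<path>` cubic bezier, stroke `#000000` → cut (S794, F1410). Control points (SVG): P0=(25.74,62.90), P1=(31.64,35.88), P2=(19.74,156.85), P3=(30.62,135.22); sampled at t=k/8. Machine vertices: (25.74,100.79) → (27.20,104.55) → (27.46,97.85) → (27.01,84.08) → (26.31,66.65) → (25.85,48.97) → (26.10,34.44) → (27.53,26.48) → (30.62,28.47). Open path.

**Shape 3** — `<rect>` rectangle, stroke `#008000` → score (S389, F2020). Machine vertices: (10.72,109.29) → (21.96,109.29) → (21.96,85.57) → (10.72,85.57) → (10.72,109.29). Closed: final G1 returns to the first vertex.

**Shape 4** — `<line>` line segment, stroke `#ff0000` → engrave (S204, F3397). Machine vertices: (98.71,67.57) → (122.48,30.52). Open path.

**Shape 5** — `<polyline>` open polyline, stroke `#ff0000` → engrave (S204, F3397). Machine vertices: (105.72,12.32) → (43.46,6.04) → (35.42,14.84). Open path.

**Shape 6** — `<path>` closed polygon, stroke `#008000` → score (S389, F2020). Machine vertices: (47.44,8.58) → (133.61,134.83) → (145.52,22.77) → (108.93,58.39) → (43.13,106.34) → (47.44,8.58). Closed: final G1 returns to the first vertex.

**Shape 7** — `<path>` regular polygon, stroke `#000000` → cut (S794, F1410). Machine vertices: (68.39,45.78) → (45.82,33.11) → (20.90,40.11) → (8.23,62.68) → (15.23,87.60) → (37.80,100.27) → (62.72,93.27) → (75.39,70.70) → (68.39,45.78). Closed: final G1 returns to the first vertex.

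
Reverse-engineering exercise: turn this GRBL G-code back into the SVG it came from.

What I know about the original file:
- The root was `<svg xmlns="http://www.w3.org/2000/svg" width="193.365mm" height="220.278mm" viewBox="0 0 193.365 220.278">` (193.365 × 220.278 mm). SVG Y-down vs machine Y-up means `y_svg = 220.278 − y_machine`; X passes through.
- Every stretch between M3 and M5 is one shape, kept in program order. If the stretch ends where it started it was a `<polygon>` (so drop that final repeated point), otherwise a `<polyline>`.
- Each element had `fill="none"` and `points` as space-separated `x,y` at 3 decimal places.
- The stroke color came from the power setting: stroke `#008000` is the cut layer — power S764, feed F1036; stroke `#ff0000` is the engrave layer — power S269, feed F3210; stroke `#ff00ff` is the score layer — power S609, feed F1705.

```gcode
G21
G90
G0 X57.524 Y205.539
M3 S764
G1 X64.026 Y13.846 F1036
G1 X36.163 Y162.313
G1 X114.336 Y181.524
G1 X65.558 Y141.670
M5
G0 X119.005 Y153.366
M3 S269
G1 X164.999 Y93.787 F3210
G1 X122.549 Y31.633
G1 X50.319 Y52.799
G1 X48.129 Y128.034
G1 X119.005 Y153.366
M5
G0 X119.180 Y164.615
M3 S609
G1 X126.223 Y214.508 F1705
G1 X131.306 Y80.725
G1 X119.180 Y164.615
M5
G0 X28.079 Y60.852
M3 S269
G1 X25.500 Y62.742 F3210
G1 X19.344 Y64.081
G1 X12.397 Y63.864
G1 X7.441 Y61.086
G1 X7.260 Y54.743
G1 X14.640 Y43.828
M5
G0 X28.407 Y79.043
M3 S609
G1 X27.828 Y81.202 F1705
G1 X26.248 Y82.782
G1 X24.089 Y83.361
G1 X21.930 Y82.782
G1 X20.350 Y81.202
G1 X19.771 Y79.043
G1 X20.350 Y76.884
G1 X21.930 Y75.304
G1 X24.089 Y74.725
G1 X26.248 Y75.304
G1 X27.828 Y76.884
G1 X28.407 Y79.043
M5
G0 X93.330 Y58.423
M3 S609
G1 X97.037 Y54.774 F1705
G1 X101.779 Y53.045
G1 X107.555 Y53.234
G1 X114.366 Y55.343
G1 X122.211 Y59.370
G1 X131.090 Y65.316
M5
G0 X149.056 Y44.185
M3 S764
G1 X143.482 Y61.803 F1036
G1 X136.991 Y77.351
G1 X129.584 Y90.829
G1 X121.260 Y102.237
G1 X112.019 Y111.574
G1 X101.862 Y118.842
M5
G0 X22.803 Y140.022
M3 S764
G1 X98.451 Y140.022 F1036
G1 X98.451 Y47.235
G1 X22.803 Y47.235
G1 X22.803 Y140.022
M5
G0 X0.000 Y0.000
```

<svg xmlns="http://www.w3.org/2000/svg" width="193.365mm" height="220.278mm" viewBox="0 0 193.365 220.278">
  <polyline points="57.524,14.739 64.026,206.432 36.163,57.965 114.336,38.754 65.558,78.608" fill="none" stroke="#008000"/>
  <polygon points="119.005,66.912 164.999,126.491 122.549,188.645 50.319,167.479 48.129,92.244" fill="none" stroke="#ff0000"/>
  <polygon points="119.180,55.663 126.223,5.770 131.306,139.553" fill="none" stroke="#ff00ff"/>
  <polyline points="28.079,159.426 25.500,157.536 19.344,156.197 12.397,156.414 7.441,159.192 7.260,165.535 14.640,176.450" fill="none" stroke="#ff0000"/>
  <polygon points="28.407,141.235 27.828,139.076 26.248,137.496 24.089,136.917 21.930,137.496 20.350,139.076 19.771,141.235 20.350,143.394 21.930,144.974 24.089,145.553 26.248,144.974 27.828,143.394" fill="none" stroke="#ff00ff"/>
  <polyline points="93.330,161.855 97.037,165.504 101.779,167.233 107.555,167.044 114.366,164.935 122.211,160.908 131.090,154.962" fill="none" stroke="#ff00ff"/>
  <polyline points="149.056,176.093 143.482,158.475 136.991,142.927 129.584,129.449 121.260,118.041 112.019,108.704 101.862,101.436" fill="none" stroke="#008000"/>
  <polygon points="22.803,80.256 98.451,80.256 98.451,173.043 22.803,173.043" fill="none" stroke="#008000"/>
</svg>

y_svg = 220.278 − y_m.

[1] S764→`#008000` (cut); open run; points: 57.524,14.739 64.026,206.432 36.163,57.965 114.336,38.754 65.558,78.608

[2] S269→`#ff0000` (engrave); closed run; points: 119.005,66.912 164.999,126.491 122.549,188.645 50.319,167.479 48.129,92.244

[3] S609→`#ff00ff` (score); closed run; points: 119.180,55.663 126.223,5.770 131.306,139.553

[4] S269→`#ff0000` (engrave); open run; points: 28.079,159.426 25.500,157.536 19.344,156.197 12.397,156.414 7.441,159.192 7.260,165.535 14.640,176.450

[5] S609→`#ff00ff` (score); closed run; points: 28.407,141.235 27.828,139.076 26.248,137.496 24.089,136.917 21.930,137.496 20.350,139.076 19.771,141.235 20.350,143.394 21.930,144.974 24.089,145.553 26.248,144.974 27.828,143.394

[6] S609→`#ff00ff` (score); open run; points: 93.330,161.855 97.037,165.504 101.779,167.233 107.555,167.044 114.366,164.935 122.211,160.908 131.090,154.962

[7] S764→`#008000` (cut); open run; points: 149.056,176.093 143.482,158.475 136.991,142.927 129.584,129.449 121.260,118.041 112.019,108.704 101.862,101.436

[8] S764→`#008000` (cut); closed run; points: 22.803,80.256 98.451,80.256 98.451,173.043 22.803,173.043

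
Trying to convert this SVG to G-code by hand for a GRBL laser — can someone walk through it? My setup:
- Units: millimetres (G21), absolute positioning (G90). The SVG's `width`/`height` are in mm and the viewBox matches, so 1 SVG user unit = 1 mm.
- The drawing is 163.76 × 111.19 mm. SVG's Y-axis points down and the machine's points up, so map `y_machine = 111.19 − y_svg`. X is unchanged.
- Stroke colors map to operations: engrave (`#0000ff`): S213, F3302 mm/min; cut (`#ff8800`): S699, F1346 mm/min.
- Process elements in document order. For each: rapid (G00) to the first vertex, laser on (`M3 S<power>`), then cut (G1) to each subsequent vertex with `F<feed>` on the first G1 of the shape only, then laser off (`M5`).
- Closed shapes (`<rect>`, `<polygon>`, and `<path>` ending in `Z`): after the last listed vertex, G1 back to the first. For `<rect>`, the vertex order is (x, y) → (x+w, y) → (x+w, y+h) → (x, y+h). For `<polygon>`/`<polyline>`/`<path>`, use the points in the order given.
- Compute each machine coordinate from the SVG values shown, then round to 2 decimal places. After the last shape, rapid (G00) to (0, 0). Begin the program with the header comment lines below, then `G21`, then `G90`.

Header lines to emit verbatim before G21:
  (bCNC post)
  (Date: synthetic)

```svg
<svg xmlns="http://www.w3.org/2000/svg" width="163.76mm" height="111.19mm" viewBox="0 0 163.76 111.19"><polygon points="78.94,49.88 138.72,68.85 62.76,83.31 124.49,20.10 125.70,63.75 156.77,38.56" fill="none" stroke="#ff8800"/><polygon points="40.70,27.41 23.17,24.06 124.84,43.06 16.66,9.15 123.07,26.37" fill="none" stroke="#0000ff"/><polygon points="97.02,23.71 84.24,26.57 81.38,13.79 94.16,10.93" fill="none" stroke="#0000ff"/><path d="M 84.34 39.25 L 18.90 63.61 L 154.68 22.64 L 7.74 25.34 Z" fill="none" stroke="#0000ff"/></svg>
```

viewBox `0 0 163.76 111.19` with mm width/height → 1 unit = 1 mm. Flip: y_m = 111.19 − y_svg.

**Shape 1** — `<polygon>` closed polygon, stroke `#ff8800` → cut (S699, F1346). Machine vertices: (78.94,61.31) → (138.72,42.34) → (62.76,27.88) → (124.49,91.09) → (125.70,47.44) → (156.77,72.63) → (78.94,61.31). Closed: final G1 returns to the first vertex.

**Shape 2** — `<polygon>` closed polygon, stroke `#0000ff` → engrave (S213, F3302). Machine vertices: (40.70,83.78) → (23.17,87.13) → (124.84,68.13) → (16.66,102.04) → (123.07,84.82) → (40.70,83.78). Closed: final G1 returns to the first vertex.

**Shape 3** — `<polygon>` regular polygon, stroke `#0000ff` → engrave (S213, F3302). Machine vertices: (97.02,87.48) → (84.24,84.62) → (81.38,97.40) → (94.16,100.26) → (97.02,87.48). Closed: final G1 returns to the first vertex.

**Shape 4** — `<path>` closed polygon, stroke `#0000ff` → engrave (S213, F3302). Machine vertices: (84.34,71.94) → (18.90,47.58) → (154.68,88.55) → (7.74,85.85) → (84.34,71.94). Closed: final G1 returns to the first vertex.

(bCNC post)
(Date: synthetic)
G21
G90
G00 X78.94 Y61.31
M3 S699
G1 X138.72 Y42.34 F1346
G1 X62.76 Y27.88
G1 X124.49 Y91.09
G1 X125.70 Y47.44
G1 X156.77 Y72.63
G1 X78.94 Y61.31
M5
G00 X40.70 Y83.78
M3 S213
G1 X23.17 Y87.13 F3302
G1 X124.84 Y68.13
G1 X16.66 Y102.04
G1 X123.07 Y84.82
G1 X40.70 Y83.78
M5
G00 X97.02 Y87.48
M3 S213
G1 X84.24 Y84.62 F3302
G1 X81.38 Y97.40
G1 X94.16 Y100.26
G1 X97.02 Y87.48
M5
G00 X84.34 Y71.94
M3 S213
G1 X18.90 Y47.58 F3302
G1 X154.68 Y88.55
G1 X7.74 Y85.85
G1 X84.34 Y71.94
M5
G00 X0.00 Y0.00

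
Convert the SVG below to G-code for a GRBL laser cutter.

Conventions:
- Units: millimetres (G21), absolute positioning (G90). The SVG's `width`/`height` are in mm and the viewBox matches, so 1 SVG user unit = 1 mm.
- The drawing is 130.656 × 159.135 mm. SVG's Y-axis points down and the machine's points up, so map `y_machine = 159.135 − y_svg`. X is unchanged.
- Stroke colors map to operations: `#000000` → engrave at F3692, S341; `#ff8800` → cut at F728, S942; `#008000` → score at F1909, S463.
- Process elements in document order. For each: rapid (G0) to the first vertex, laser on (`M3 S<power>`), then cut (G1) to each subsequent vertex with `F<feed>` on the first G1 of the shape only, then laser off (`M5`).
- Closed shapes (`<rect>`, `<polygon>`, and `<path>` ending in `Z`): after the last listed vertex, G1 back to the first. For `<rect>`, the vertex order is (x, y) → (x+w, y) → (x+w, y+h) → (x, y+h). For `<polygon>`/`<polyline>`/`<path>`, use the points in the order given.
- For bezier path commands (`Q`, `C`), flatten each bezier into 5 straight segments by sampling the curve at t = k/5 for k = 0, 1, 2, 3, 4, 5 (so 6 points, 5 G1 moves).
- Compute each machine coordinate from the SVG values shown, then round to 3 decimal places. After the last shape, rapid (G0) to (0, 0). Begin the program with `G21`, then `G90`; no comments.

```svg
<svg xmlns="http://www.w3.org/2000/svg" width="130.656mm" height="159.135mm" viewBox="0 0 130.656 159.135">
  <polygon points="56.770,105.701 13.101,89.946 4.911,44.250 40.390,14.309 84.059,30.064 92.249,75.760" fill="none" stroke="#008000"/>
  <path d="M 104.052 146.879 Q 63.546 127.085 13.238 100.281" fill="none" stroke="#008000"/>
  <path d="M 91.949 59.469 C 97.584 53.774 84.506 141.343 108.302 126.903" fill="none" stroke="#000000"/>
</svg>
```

viewBox `0 0 130.656 159.135` with mm width/height → 1 unit = 1 mm. Flip: y_m = 159.135 − y_svg.

**Shape 1** — `<polygon>` regular polygon, stroke `#008000` → score (S463, F1909). Machine vertices: (56.770,53.434) → (13.101,69.189) → (4.911,114.885) → (40.390,144.826) → (84.059,129.071) → (92.249,83.375) → (56.770,53.434). Closed: final G1 returns to the first vertex.

**Shape 2** — `<path>` quadratic bezier, stroke `#008000` → score (S463, F1909). Control points (SVG): P0=(104.052,146.879), P1=(63.546,127.085), P2=(13.238,100.281); sampled at t=k/5. Machine vertices: (104.052,12.256) → (87.458,20.454) → (70.079,29.213) → (51.916,38.532) → (32.969,48.413) → (13.238,58.854). Open path.

**Shape 3** — `<path>` cubic bezier, stroke `#000000` → engrave (S341, F3692). Control points (SVG): P0=(91.949,59.469), P1=(97.584,53.774), P2=(84.506,141.343), P3=(108.302,126.903); sampled at t=k/5. Machine vertices: (91.949,99.666) → (93.529,93.454) → (93.286,74.231) → (93.889,51.371) → (98.005,34.247) → (108.302,32.232). Open path.

G21
G90
G0 X56.770 Y53.434
M3 S463
G1 X13.101 Y69.189 F1909
G1 X4.911 Y114.885
G1 X40.390 Y144.826
G1 X84.059 Y129.071
G1 X92.249 Y83.375
G1 X56.770 Y53.434
M5
G0 X104.052 Y12.256
M3 S463
G1 X87.458 Y20.454 F1909
G1 X70.079 Y29.213
G1 X51.916 Y38.532
G1 X32.969 Y48.413
G1 X13.238 Y58.854
M5
G0 X91.949 Y99.666
M3 S341
G1 X93.529 Y93.454 F3692
G1 X93.286 Y74.231
G1 X93.889 Y51.371
G1 X98.005 Y34.247
G1 X108.302 Y32.232
M5
G0 X0.000 Y0.000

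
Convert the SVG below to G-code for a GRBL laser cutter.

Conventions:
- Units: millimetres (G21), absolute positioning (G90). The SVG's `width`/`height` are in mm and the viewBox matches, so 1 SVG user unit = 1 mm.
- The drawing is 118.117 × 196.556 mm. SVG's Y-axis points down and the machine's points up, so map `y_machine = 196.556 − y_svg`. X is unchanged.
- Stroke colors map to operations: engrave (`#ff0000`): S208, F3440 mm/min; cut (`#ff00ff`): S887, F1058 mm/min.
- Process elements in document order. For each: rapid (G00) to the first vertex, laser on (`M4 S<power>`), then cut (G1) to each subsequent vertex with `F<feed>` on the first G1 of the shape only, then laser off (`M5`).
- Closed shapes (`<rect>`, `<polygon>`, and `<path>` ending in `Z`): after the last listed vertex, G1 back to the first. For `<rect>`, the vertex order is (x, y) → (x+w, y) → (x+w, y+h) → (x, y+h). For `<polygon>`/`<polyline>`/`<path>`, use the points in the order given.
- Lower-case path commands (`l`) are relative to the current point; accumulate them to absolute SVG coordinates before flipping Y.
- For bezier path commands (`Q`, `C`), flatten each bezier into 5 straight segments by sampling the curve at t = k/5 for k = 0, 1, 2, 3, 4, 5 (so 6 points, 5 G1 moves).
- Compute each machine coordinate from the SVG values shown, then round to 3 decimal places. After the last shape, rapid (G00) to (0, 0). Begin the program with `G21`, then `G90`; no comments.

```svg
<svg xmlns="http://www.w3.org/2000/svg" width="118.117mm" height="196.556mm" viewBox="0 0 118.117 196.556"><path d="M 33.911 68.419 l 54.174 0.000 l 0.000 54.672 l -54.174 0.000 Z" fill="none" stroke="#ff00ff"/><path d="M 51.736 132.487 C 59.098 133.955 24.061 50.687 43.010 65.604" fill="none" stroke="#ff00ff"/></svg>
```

Since the viewBox matches the mm dimensions, user units are millimetres directly. The only transform is the Y-flip y_m = 196.556 − y_svg.

Shape 1 is a rectangle drawn with `<path>`. Its stroke #ff00ff means cut at S887, F1058. After flipping Y the toolpath is (33.911,128.137) → (88.085,128.137) → (88.085,73.465) → (33.911,73.465) → (33.911,128.137), returning to the start.

Shape 2 is a cubic bezier drawn with `<path>`. Its stroke #ff00ff means cut at S887, F1058. After flipping Y the toolpath is (51.736,64.069) → (51.836,71.893) → (46.388,91.274) → (40.016,113.431) → (37.348,129.583) → (43.010,130.952).

G21
G90
G00 X33.911 Y128.137
M4 S887
G1 X88.085 Y128.137 F1058
G1 X88.085 Y73.465
G1 X33.911 Y73.465
G1 X33.911 Y128.137
M5
G00 X51.736 Y64.069
M4 S887
G1 X51.836 Y71.893 F1058
G1 X46.388 Y91.274
G1 X40.016 Y113.431
G1 X37.348 Y129.583
G1 X43.010 Y130.952
M5
G00 X0.000 Y0.000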